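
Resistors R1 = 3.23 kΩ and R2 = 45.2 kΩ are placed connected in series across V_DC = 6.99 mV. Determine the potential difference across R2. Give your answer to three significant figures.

ΣR = 3.23 + 45.2 = 48.43 kΩ.
By the voltage-divider rule, V = 6.99 × 45.20/48.43 = 6.524 mV.

V ≈ 6.52 mV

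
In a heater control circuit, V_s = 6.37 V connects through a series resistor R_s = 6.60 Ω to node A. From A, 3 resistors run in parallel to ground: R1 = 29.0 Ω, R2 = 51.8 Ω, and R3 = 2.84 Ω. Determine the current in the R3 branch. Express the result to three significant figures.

Equivalent of the parallel group: R_p = 2.464 Ω.
V_A = 6.37 × 2.464/9.064 = 1.731 V.
Branch current I = V_A/R3 = 1.731/2.84 = 0.6097 A.
(Equivalently: I_total = 0.7028 A, then current-divider fraction G_k/ΣG = 0.8675.)

I ≈ 0.610 A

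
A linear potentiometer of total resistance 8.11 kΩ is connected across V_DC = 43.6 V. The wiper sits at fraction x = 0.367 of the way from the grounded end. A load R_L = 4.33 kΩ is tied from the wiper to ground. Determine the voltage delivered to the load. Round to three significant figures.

Split the track: R_lower = x·R_p = 2.976 kΩ, R_upper = (1−x)·R_p = 5.134 kΩ.
(x·R_p) ‖ R_L = 1.764 kΩ.
Loaded-divider output: V_out = 43.6 × 0.2557 = 11.15 V.

V_out ≈ 11.1 V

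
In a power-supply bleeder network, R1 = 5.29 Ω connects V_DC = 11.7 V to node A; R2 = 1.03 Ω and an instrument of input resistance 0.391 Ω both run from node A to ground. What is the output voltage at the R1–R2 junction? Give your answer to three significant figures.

V_out ≈ 0.595 V

First combine the lower leg with the load: R2 ‖ R_L = 0.2834 Ω.
Voltage divider with the loaded lower leg: V_out = 11.7 × 0.2834/(5.29 + 0.2834) = 11.7 × 0.05085 = 0.5950 V.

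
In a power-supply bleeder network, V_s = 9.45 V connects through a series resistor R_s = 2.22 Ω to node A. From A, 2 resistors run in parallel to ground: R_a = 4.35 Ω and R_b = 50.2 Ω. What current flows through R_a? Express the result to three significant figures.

Equivalent of the parallel group: R_p = 4.003 Ω.
V_A by voltage divider: V_A = 9.45 × 4.003/(2.22 + 4.003) = 6.079 V.
Branch current I = V_A/R_a = 6.079/4.35 = 1.397 A.

I ≈ 1.40 A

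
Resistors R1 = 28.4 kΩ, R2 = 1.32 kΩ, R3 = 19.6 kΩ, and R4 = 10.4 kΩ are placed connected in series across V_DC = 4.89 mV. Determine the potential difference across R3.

Total series resistance ΣR = 28.4 + 1.32 + 19.6 + 10.4 = 59.72 kΩ.
Voltage divider: V = V_DC · (19.60 / 59.72) = 4.89 × 0.3282 = 1.605 mV.

V ≈ 1.60 mV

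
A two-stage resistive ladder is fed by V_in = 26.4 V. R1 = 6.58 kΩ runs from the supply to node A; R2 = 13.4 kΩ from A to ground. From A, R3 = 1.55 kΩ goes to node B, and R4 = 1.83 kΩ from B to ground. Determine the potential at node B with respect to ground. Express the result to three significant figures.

V_B ≈ 4.16 V

Looking into the second stage from A: R3 + R4 = 3.380 kΩ appears in parallel with R2.
R2 ‖ (R3+R4) = 2.699 kΩ.
V_A = 26.4 × 2.699/(6.58 + 2.699) = 7.679 V.
Then the unloaded second divider: V_B = V_A × R4/(R3+R4) = 7.679 × 0.5414 = 4.158 V.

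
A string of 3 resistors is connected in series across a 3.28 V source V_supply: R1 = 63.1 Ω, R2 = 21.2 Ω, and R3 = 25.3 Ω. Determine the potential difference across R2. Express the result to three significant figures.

Total series resistance ΣR = 63.1 + 21.2 + 25.3 = 109.6 Ω.
Voltage divider: V = V_supply · (21.20 / 109.6) = 3.28 × 0.1934 = 0.6345 V.

V ≈ 0.634 V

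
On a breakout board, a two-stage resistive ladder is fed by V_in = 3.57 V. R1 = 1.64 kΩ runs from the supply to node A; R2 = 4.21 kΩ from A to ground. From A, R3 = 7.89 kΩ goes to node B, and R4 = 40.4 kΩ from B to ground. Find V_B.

V_B ≈ 2.10 V

Looking into the second stage from A: R3 + R4 = 48.29 kΩ appears in parallel with R2.
Effective lower resistance at A: R2 ‖ 48.29 = 3.872 kΩ.
So V_A = 3.57 × 0.7025 = 2.508 V.
V_B = V_A × 0.8366 = 2.098 V.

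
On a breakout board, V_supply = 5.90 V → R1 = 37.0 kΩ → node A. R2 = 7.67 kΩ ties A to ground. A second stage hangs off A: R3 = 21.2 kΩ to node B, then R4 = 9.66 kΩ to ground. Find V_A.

V_A ≈ 0.840 V

Looking into the second stage from A: R3 + R4 = 30.86 kΩ appears in parallel with R2.
Effective lower resistance at A: R2 ‖ 30.86 = 6.143 kΩ.
So V_A = 5.90 × 0.1424 = 0.8401 V.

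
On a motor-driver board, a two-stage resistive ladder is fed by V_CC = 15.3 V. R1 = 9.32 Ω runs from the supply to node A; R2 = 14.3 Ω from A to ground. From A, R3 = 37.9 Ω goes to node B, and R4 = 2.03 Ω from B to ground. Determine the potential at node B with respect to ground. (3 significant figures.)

The second stage (R3 + R4 = 39.93 Ω) loads node A in parallel with R2.
Effective lower resistance at A: R2 ‖ 39.93 = 10.53 Ω.
First divider: V_A = V_CC · 10.53/(9.32 + 10.53) = 8.116 V.
Stage 2 is unloaded, so V_B = V_A · R4/(R3+R4) = 8.116 × 2.03/39.93 = 0.4126 V.

V_B ≈ 0.413 V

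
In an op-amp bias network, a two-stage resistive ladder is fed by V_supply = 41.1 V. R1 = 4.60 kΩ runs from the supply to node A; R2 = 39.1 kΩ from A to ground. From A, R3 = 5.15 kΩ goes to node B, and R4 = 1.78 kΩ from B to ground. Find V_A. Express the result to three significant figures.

V_A ≈ 23.1 V

Looking into the second stage from A: R3 + R4 = 6.930 kΩ appears in parallel with R2.
Effective lower resistance at A: R2 ‖ 6.930 = 5.887 kΩ.
V_A = 41.1 × 5.887/(4.60 + 5.887) = 23.07 V.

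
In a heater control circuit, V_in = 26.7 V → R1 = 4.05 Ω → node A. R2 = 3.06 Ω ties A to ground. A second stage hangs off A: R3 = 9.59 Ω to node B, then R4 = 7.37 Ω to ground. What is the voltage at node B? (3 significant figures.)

V_B ≈ 4.53 V

Looking into the second stage from A: R3 + R4 = 16.96 Ω appears in parallel with R2.
Effective lower resistance at A: R2 ‖ 16.96 = 2.592 Ω.
V_A = 26.7 × 2.592/(4.05 + 2.592) = 10.42 V.
Stage 2 is unloaded, so V_B = V_A · R4/(R3+R4) = 10.42 × 7.37/16.96 = 4.528 V.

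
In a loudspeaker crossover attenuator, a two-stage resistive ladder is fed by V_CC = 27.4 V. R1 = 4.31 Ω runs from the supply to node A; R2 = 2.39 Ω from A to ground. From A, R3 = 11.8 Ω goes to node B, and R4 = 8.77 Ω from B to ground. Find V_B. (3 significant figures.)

Node A sees R2 in parallel with the series input of stage 2, R3 + R4 = 20.57 Ω.
Effective lower resistance at A: R2 ‖ 20.57 = 2.141 Ω.
V_A = 27.4 × 2.141/(4.31 + 2.141) = 9.094 V.
V_B = V_A × 0.4263 = 3.877 V.

V_B ≈ 3.88 V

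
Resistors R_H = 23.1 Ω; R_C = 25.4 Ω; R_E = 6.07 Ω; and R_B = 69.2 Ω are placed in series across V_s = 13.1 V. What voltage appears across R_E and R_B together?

V ≈ 7.97 V

Total series resistance ΣR = 23.1 + 25.4 + 6.07 + 69.2 = 123.8 Ω.
R_{R_E..R_B} = 6.07 + 69.2 = 75.27 Ω.
Voltage divider: V = V_s · (75.27 / 123.8) = 13.1 × 0.6081 = 7.967 V.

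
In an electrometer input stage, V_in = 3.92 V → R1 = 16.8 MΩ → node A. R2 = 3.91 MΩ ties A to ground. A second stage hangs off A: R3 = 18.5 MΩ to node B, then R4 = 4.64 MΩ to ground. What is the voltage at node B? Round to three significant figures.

Node A sees R2 in parallel with the series input of stage 2, R3 + R4 = 23.14 MΩ.
Effective lower resistance at A: R2 ‖ 23.14 = 3.345 MΩ.
V_A = 3.92 × 3.345/(16.8 + 3.345) = 0.6509 V.
Stage 2 is unloaded, so V_B = V_A · R4/(R3+R4) = 0.6509 × 4.64/23.14 = 0.1305 V.

V_B ≈ 0.131 V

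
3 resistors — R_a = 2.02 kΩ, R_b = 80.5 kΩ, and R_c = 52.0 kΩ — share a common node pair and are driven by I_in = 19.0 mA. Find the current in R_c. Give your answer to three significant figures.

I ≈ 0.694 mA

Conductances: ΣG = 1/2.02 + 1/80.5 + 1/52.0 = 0.5267 (1/kΩ).
Current divider: I(R_c) = I_in · G_k/ΣG = 19.0 × (0.01923/0.5267) = 19.0 × 0.03651 = 0.6937 mA.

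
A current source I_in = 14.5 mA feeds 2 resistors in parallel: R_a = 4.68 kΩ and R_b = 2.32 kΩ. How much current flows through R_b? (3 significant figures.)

For two parallel branches, I_k = I_in · (other R)/(sum of R).
I(R_b) = 14.5 × 4.68/(4.68 + 2.32) = 14.5 × 0.6686 = 9.694 mA.

I ≈ 9.69 mA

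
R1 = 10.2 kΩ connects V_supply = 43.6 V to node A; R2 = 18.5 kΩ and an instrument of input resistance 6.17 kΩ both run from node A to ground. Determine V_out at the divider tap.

First combine the lower leg with the load: R2 ‖ R_L = 4.627 kΩ.
Now apply the divider: V_out = 43.6 × 0.3121 = 13.61 V.

V_out ≈ 13.6 V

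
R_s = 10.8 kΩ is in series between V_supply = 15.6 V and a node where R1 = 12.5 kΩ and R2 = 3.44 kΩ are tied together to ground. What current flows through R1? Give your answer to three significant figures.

I ≈ 0.249 mA

Parallel bank: R_p = 1/(1/12.5 + 1/3.44) = 2.698 kΩ.
Node voltage V_A = V_supply · R_p/(R_s + R_p) = 15.6 × 0.1999 = 3.118 V.
I(R1) = V_A / R1 = 3.118/12.5 = 0.2494 mA.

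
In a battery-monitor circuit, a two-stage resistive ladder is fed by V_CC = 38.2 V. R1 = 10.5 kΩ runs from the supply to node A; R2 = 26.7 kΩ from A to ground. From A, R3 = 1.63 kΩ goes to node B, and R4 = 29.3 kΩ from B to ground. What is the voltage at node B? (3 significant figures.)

The second stage (R3 + R4 = 30.93 kΩ) loads node A in parallel with R2.
R2 ‖ (R3+R4) = 14.33 kΩ.
So V_A = 38.2 × 0.5771 = 22.05 V.
Then the unloaded second divider: V_B = V_A × R4/(R3+R4) = 22.05 × 0.9473 = 20.88 V.

V_B ≈ 20.9 V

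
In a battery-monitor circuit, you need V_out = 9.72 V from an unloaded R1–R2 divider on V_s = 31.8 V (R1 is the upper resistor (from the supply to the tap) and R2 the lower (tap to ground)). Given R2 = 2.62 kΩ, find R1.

R1 ≈ 5.95 kΩ

The divider ratio is R2/(R1+R2) = 9.72/31.8 = 0.3057.
So R1 = R2 · (V_s/V_out − 1) = 2.62 × (31.8/9.72 − 1) = 2.62 × 2.272 = 5.952 kΩ.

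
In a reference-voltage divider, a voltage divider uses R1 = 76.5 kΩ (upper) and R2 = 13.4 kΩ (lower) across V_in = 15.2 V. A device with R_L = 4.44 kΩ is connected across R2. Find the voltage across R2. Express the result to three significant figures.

R2 ‖ R_L = (13.4 × 4.44)/(13.4 + 4.44) = 3.335 kΩ.
Now apply the divider: V_out = 15.2 × 0.04177 = 0.6350 V.

V_out ≈ 0.635 V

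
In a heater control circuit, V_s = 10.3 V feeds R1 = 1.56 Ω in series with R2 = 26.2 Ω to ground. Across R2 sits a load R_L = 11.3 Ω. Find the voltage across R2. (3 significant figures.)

V_out ≈ 8.60 V

First combine the lower leg with the load: R2 ‖ R_L = 7.895 Ω.
Now apply the divider: V_out = 10.3 × 0.8350 = 8.601 V.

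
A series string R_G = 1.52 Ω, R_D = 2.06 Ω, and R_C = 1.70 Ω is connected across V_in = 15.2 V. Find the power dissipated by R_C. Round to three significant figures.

ΣR = 5.280 Ω → I = 15.2/5.280 = 2.879 A.
V(R_C) = I·R = 4.894 V; P = V·I = 4.894 × 2.879 = 14.09 W.

P ≈ 14.1 W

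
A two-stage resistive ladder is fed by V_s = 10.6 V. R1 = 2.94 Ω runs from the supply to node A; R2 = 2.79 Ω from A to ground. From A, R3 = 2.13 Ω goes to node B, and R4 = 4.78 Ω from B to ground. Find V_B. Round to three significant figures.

Looking into the second stage from A: R3 + R4 = 6.910 Ω appears in parallel with R2.
R2 ‖ (R3+R4) = 1.988 Ω.
First divider: V_A = V_s · 1.988/(2.94 + 1.988) = 4.276 V.
Stage 2 is unloaded, so V_B = V_A · R4/(R3+R4) = 4.276 × 4.78/6.910 = 2.958 V.

V_B ≈ 2.96 V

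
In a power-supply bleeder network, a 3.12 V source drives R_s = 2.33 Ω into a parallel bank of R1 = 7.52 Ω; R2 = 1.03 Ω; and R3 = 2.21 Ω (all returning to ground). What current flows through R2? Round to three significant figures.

I ≈ 0.655 A

Combine the parallel branches: R_p = (1/7.52 + 1/1.03 + 1/2.21)⁻¹ = 0.6425 Ω.
Node voltage V_A = V_in · R_p/(R_s + R_p) = 3.12 × 0.2162 = 0.6744 V.
Branch current I = V_A/R2 = 0.6744/1.03 = 0.6548 A.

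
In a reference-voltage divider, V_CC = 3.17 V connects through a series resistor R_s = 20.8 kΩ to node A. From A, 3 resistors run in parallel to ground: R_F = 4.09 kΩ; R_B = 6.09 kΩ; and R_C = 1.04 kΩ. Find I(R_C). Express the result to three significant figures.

Equivalent of the parallel group: R_p = 0.7298 kΩ.
Node voltage V_A = V_CC · R_p/(R_s + R_p) = 3.17 × 0.03390 = 0.1075 V.
Branch current I = V_A/R_C = 0.1075/1.04 = 0.1033 mA.
(Equivalently: I_total = 0.1472 mA, then current-divider fraction G_k/ΣG = 0.7017.)

I ≈ 0.103 mA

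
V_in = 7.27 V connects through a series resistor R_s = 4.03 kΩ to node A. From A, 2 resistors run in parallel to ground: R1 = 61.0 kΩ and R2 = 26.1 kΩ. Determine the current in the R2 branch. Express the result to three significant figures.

Parallel bank: R_p = 1/(1/61.0 + 1/26.1) = 18.28 kΩ.
V_A by voltage divider: V_A = 7.27 × 18.28/(4.03 + 18.28) = 5.957 V.
I(R2) = V_A / R2 = 5.957/26.1 = 0.2282 mA.
(Equivalently: I_total = 0.3259 mA, then current-divider fraction G_k/ΣG = 0.7003.)

I ≈ 0.228 mA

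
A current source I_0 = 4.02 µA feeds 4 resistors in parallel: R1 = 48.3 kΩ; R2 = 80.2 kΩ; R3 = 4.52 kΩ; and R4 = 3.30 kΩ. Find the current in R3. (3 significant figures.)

I ≈ 1.60 µA

Total conductance ΣG = 1/48.3 + 1/80.2 + 1/4.52 + 1/3.30 = 0.5574 (units of 1/kΩ).
By the current-divider rule, I = I_0 · G_k/ΣG = 4.02 × 0.3969 = 1.595 µA.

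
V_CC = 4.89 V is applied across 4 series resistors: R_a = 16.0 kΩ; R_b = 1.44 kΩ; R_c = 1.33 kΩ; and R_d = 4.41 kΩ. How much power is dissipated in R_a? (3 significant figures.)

P ≈ 0.712 mW

The common current is I = 4.89/23.18 = 0.2110 mA.
V(R_a) = I·R = 3.375 V; P = V·I = 3.375 × 0.2110 = 0.7121 mW.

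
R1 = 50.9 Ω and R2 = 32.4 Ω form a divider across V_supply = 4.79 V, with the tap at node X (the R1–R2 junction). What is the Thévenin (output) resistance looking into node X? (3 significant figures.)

Zeroing V_supply shorts the top of R1 to ground, so R_th = R1 ‖ R2 = 19.80 Ω.

R_th ≈ 19.8 Ω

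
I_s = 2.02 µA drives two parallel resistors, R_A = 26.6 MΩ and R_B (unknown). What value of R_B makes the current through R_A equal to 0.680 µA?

R_B ≈ 13.5 MΩ

The fraction through R_A equals R_B/(R_A+R_B).
0.680/2.02 = R_B/(R_A + R_B) → R_B = R_A · (0.3366)/(1 − 0.3366) = 26.6 × 0.5075 = 13.50 MΩ.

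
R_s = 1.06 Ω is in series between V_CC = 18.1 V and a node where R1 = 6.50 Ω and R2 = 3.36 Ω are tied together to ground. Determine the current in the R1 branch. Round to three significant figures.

I ≈ 1.88 A

Combine the parallel branches: R_p = (1/6.50 + 1/3.36)⁻¹ = 2.215 Ω.
V_A = 18.1 × 2.215/3.275 = 12.24 V.
Branch current I = V_A/R1 = 12.24/6.50 = 1.883 A.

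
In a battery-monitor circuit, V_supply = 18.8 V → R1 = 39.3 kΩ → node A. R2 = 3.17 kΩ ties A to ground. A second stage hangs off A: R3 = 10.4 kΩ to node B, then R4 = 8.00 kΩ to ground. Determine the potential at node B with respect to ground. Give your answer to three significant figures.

Node A sees R2 in parallel with the series input of stage 2, R3 + R4 = 18.40 kΩ.
Effective lower resistance at A: R2 ‖ 18.40 = 2.704 kΩ.
First divider: V_A = V_supply · 2.704/(39.3 + 2.704) = 1.210 V.
Then the unloaded second divider: V_B = V_A × R4/(R3+R4) = 1.210 × 0.4348 = 0.5262 V.

V_B ≈ 0.526 V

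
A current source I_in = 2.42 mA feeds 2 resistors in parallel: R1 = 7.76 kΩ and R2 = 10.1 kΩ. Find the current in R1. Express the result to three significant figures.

I ≈ 1.37 mA

With just two branches, the current splits inversely with resistance.
I(R1) = 2.42 × 10.1/(7.76 + 10.1) = 2.42 × 0.5655 = 1.369 mA.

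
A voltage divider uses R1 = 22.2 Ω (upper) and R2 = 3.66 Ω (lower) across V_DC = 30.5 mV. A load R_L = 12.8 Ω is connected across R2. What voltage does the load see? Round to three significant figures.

First combine the lower leg with the load: R2 ‖ R_L = 2.846 Ω.
Then V_out = V_DC · R2'/(R1 + R2') = 30.5 × 2.846/25.05 = 3.466 mV.
(Unloaded it would be 4.32 mV; the load pulls it down.)

V_out ≈ 3.47 mV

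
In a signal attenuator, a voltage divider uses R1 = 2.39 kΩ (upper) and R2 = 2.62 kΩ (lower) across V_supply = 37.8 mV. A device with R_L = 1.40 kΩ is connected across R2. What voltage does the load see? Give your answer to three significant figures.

V_out ≈ 10.4 mV

First combine the lower leg with the load: R2 ‖ R_L = 0.9124 kΩ.
Voltage divider with the loaded lower leg: V_out = 37.8 × 0.9124/(2.39 + 0.9124) = 37.8 × 0.2763 = 10.44 mV.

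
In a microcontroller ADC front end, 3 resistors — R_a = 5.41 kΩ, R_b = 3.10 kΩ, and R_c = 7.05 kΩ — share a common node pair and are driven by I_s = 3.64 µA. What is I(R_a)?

Total conductance ΣG = 1/5.41 + 1/3.10 + 1/7.05 = 0.6493 (units of 1/kΩ).
R_a takes the fraction G_k/ΣG = 0.1848/0.6493 = 0.2847, so I = 3.64 × 0.2847 = 1.036 µA.

I ≈ 1.04 µA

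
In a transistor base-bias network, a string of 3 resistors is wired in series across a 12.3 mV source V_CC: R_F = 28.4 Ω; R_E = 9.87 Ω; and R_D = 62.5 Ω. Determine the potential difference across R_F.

V ≈ 3.47 mV

ΣR = 28.4 + 9.87 + 62.5 = 100.8 Ω.
V = V_CC · R/ΣR = 12.3 × 0.2818 = 3.467 mV.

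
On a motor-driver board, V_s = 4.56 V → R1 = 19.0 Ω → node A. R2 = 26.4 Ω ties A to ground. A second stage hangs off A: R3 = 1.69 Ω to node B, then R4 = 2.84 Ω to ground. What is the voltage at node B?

The second stage (R3 + R4 = 4.530 Ω) loads node A in parallel with R2.
R2 ‖ (R3+R4) = 3.867 Ω.
V_A = 4.56 × 3.867/(19.0 + 3.867) = 0.7711 V.
Stage 2 is unloaded, so V_B = V_A · R4/(R3+R4) = 0.7711 × 2.84/4.530 = 0.4834 V.

V_B ≈ 0.483 V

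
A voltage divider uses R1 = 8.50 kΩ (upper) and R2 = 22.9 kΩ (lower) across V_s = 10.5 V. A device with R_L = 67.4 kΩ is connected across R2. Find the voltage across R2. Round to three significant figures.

V_out ≈ 7.01 V

R2 ‖ R_L = (22.9 × 67.4)/(22.9 + 67.4) = 17.09 kΩ.
Then V_out = V_s · R2'/(R1 + R2') = 10.5 × 17.09/25.59 = 7.013 V.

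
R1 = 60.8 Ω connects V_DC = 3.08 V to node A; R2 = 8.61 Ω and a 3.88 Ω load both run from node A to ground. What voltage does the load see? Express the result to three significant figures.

R2 ‖ R_L = (8.61 × 3.88)/(8.61 + 3.88) = 2.675 Ω.
Voltage divider with the loaded lower leg: V_out = 3.08 × 2.675/(60.8 + 2.675) = 3.08 × 0.04214 = 0.1298 V.

V_out ≈ 0.130 V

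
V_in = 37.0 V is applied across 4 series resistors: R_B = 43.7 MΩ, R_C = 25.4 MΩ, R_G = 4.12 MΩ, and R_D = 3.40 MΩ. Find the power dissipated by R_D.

ΣR = 76.62 MΩ → I = 37.0/76.62 = 0.4829 µA.
V(R_D) = I·R = 1.642 V; P = V·I = 1.642 × 0.4829 = 0.7929 µW.

P ≈ 0.793 µW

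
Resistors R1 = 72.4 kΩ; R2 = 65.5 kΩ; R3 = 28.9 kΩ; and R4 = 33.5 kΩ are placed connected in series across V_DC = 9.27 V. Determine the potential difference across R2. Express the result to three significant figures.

Total series resistance ΣR = 72.4 + 65.5 + 28.9 + 33.5 = 200.3 kΩ.
Voltage divider: V = V_DC · (65.50 / 200.3) = 9.27 × 0.3270 = 3.031 V.

V ≈ 3.03 V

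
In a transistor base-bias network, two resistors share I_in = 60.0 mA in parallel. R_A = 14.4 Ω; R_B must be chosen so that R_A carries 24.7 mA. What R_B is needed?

Two-branch current divider: I_A = I_in · R_B/(R_A + R_B).
24.7/60.0 = R_B/(R_A + R_B) → R_B = R_A · (0.4117)/(1 − 0.4117) = 14.4 × 0.6997 = 10.08 Ω.

R_B ≈ 10.1 Ω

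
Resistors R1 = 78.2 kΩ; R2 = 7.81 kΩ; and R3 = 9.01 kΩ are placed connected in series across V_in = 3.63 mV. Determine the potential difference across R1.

V ≈ 2.99 mV

Total series resistance ΣR = 78.2 + 7.81 + 9.01 = 95.02 kΩ.
Voltage divider: V = V_in · (78.20 / 95.02) = 3.63 × 0.8230 = 2.987 mV.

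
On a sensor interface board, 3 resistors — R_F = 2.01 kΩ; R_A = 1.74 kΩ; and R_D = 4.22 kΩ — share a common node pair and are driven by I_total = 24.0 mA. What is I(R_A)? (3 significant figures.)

I ≈ 10.5 mA

Total conductance ΣG = 1/2.01 + 1/1.74 + 1/4.22 = 1.309 (units of 1/kΩ).
Current divider: I(R_A) = I_total · G_k/ΣG = 24.0 × (0.5747/1.309) = 24.0 × 0.4390 = 10.54 mA.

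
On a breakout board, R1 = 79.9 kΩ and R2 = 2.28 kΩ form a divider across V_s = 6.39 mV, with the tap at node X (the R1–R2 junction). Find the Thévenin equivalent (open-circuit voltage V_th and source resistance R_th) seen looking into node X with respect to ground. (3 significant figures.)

V_th ≈ 0.177 mV, R_th ≈ 2.22 kΩ

With X open, the divider is unloaded: V_th = 6.39 × 2.28/82.18 = 0.1773 mV.
Zeroing V_s shorts the top of R1 to ground, so R_th = R1 ‖ R2 = 2.217 kΩ.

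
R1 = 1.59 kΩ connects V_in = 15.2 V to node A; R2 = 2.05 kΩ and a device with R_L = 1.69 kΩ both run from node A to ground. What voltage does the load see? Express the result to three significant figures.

V_out ≈ 5.60 V

The load sits in parallel with R2, giving an effective lower resistance R2' = R2·R_L/(R2+R_L) = 0.9263 kΩ.
Voltage divider with the loaded lower leg: V_out = 15.2 × 0.9263/(1.59 + 0.9263) = 15.2 × 0.3681 = 5.596 V.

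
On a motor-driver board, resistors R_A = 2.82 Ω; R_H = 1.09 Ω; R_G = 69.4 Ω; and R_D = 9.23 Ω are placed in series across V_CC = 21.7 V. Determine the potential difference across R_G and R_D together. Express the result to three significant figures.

ΣR = 2.82 + 1.09 + 69.4 + 9.23 = 82.54 Ω.
R_{R_G..R_D} = 69.4 + 9.23 = 78.63 Ω.
By the voltage-divider rule, V = 21.7 × 78.63/82.54 = 20.67 V.

V ≈ 20.7 V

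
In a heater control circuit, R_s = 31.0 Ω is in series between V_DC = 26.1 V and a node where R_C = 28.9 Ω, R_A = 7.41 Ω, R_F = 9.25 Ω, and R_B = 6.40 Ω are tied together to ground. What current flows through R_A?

I ≈ 0.244 A

Parallel bank: R_p = 1/(1/28.9 + 1/7.41 + 1/9.25 + 1/6.40) = 2.305 Ω.
V_A by voltage divider: V_A = 26.1 × 2.305/(31.0 + 2.305) = 1.806 V.
Branch current I = V_A/R_A = 1.806/7.41 = 0.2437 A.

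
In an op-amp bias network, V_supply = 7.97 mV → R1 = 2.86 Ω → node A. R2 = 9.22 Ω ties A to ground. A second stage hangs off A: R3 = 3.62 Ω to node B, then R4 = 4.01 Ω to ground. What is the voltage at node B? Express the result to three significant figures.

V_B ≈ 2.49 mV

Node A sees R2 in parallel with the series input of stage 2, R3 + R4 = 7.630 Ω.
R2 ‖ (R3+R4) = 4.175 Ω.
So V_A = 7.97 × 0.5935 = 4.730 mV.
V_B = V_A × 0.5256 = 2.486 mV.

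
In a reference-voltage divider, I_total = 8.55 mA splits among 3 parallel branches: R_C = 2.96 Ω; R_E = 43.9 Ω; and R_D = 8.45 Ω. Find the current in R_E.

I ≈ 0.407 mA

ΣG = 1/2.96 + 1/43.9 + 1/8.45 = 0.4790.
By the current-divider rule, I = I_total · G_k/ΣG = 8.55 × 0.04756 = 0.4066 mA.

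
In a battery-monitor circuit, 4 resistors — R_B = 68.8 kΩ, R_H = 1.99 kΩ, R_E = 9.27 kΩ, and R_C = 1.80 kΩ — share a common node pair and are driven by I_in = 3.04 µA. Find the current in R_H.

Total conductance ΣG = 1/68.8 + 1/1.99 + 1/9.27 + 1/1.80 = 1.180 (units of 1/kΩ).
By the current-divider rule, I = I_in · G_k/ΣG = 3.04 × 0.4257 = 1.294 µA.

I ≈ 1.29 µA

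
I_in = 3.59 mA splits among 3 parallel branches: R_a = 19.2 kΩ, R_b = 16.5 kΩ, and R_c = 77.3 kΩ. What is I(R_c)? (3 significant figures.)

ΣG = 1/19.2 + 1/16.5 + 1/77.3 = 0.1256.
Current divider: I(R_c) = I_in · G_k/ΣG = 3.59 × (0.01294/0.1256) = 3.59 × 0.1030 = 0.3697 mA.

I ≈ 0.370 mA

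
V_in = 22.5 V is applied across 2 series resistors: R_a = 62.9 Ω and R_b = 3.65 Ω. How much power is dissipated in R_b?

The common current is I = 22.5/66.55 = 0.3381 A.
P = I²R = 0.1143 × 3.65 = 0.4172 W.

P ≈ 0.417 W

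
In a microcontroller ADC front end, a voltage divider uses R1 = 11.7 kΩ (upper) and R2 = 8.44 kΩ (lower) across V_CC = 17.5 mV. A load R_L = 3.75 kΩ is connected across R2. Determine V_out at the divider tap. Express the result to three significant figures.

The load sits in parallel with R2, giving an effective lower resistance R2' = R2·R_L/(R2+R_L) = 2.596 kΩ.
Then V_out = V_CC · R2'/(R1 + R2') = 17.5 × 2.596/14.30 = 3.178 mV.

V_out ≈ 3.18 mV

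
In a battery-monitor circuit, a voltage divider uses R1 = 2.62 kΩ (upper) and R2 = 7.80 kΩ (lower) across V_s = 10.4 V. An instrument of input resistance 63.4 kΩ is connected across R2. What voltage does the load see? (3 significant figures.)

V_out ≈ 7.55 V

R2 ‖ R_L = (7.80 × 63.4)/(7.80 + 63.4) = 6.946 kΩ.
Voltage divider with the loaded lower leg: V_out = 10.4 × 6.946/(2.62 + 6.946) = 10.4 × 0.7261 = 7.551 V.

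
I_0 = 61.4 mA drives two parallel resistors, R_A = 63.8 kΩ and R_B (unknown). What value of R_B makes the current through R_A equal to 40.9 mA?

Two-branch current divider: I_A = I_0 · R_B/(R_A + R_B).
40.9/61.4 = R_B/(R_A + R_B) → R_B = R_A · (0.6661)/(1 − 0.6661) = 63.8 × 1.995 = 127.3 kΩ.

R_B ≈ 127 kΩ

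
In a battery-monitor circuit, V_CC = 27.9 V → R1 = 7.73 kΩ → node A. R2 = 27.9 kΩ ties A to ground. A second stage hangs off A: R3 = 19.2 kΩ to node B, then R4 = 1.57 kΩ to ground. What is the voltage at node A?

Looking into the second stage from A: R3 + R4 = 20.77 kΩ appears in parallel with R2.
Effective lower resistance at A: R2 ‖ 20.77 = 11.91 kΩ.
So V_A = 27.9 × 0.6063 = 16.92 V.

V_A ≈ 16.9 V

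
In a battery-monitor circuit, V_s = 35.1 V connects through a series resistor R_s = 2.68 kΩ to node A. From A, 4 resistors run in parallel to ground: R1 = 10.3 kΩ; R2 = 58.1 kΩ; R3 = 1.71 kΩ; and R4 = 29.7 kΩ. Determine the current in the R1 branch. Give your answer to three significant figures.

I ≈ 1.15 mA

Equivalent of the parallel group: R_p = 1.365 kΩ.
V_A = 35.1 × 1.365/4.045 = 11.84 V.
I(R1) = V_A / R1 = 11.84/10.3 = 1.150 mA.
(Equivalently: I_total = 8.678 mA, then current-divider fraction G_k/ΣG = 0.1325.)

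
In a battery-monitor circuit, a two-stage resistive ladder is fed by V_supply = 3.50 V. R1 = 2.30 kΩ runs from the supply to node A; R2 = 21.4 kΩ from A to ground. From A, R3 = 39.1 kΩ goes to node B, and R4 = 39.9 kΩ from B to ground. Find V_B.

Looking into the second stage from A: R3 + R4 = 79.00 kΩ appears in parallel with R2.
R2 ‖ (R3+R4) = 16.84 kΩ.
So V_A = 3.50 × 0.8798 = 3.079 V.
Then the unloaded second divider: V_B = V_A × R4/(R3+R4) = 3.079 × 0.5051 = 1.555 V.

V_B ≈ 1.56 V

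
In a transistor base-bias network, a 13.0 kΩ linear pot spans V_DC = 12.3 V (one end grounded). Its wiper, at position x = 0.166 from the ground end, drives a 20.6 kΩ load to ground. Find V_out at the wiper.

The pot divides into 10.84 kΩ above the wiper and 2.158 kΩ below.
R_L loads the lower segment: effective lower R = 1.953 kΩ.
Loaded-divider output: V_out = 12.3 × 0.1527 = 1.878 V.

V_out ≈ 1.88 V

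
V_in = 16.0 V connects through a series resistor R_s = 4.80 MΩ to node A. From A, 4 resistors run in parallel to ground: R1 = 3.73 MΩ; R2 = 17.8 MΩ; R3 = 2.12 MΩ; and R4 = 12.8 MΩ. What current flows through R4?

I ≈ 0.241 µA

Equivalent of the parallel group: R_p = 1.144 MΩ.
V_A = 16.0 × 1.144/5.944 = 3.079 V.
I(R4) = V_A / R4 = 3.079/12.8 = 0.2406 µA.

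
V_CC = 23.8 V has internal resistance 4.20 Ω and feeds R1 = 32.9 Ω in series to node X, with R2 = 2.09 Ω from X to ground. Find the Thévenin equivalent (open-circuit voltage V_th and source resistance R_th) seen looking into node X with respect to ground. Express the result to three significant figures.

R1' = 4.20 + 32.9 = 37.10 Ω (source resistance + R1).
With X open, the divider is unloaded: V_th = 23.8 × 2.09/39.19 = 1.269 V.
With V_CC suppressed (replaced by a short), R_th = R1' ‖ R2 = (37.10 × 2.09)/(37.10 + 2.09) = 1.979 Ω.

V_th ≈ 1.27 V, R_th ≈ 1.98 Ω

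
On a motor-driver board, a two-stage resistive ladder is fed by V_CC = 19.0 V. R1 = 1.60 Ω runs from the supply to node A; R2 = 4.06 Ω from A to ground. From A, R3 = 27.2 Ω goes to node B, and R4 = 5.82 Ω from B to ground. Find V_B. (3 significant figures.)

V_B ≈ 2.32 V

The second stage (R3 + R4 = 33.02 Ω) loads node A in parallel with R2.
Effective lower resistance at A: R2 ‖ 33.02 = 3.615 Ω.
V_A = 19.0 × 3.615/(1.60 + 3.615) = 13.17 V.
Stage 2 is unloaded, so V_B = V_A · R4/(R3+R4) = 13.17 × 5.82/33.02 = 2.322 V.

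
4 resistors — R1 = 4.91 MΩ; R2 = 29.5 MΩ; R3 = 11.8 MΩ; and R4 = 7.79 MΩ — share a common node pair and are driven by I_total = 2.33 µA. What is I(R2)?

Conductances: ΣG = 1/4.91 + 1/29.5 + 1/11.8 + 1/7.79 = 0.4507 (1/MΩ).
By the current-divider rule, I = I_total · G_k/ΣG = 2.33 × 0.07522 = 0.1753 µA.

I ≈ 0.175 µA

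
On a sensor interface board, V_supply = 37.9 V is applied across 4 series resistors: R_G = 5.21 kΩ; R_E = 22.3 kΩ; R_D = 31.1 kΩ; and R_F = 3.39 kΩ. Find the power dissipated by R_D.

P ≈ 11.6 mW

The common current is I = 37.9/62.00 = 0.6113 mA.
P = I²R = 0.3737 × 31.1 = 11.62 mW.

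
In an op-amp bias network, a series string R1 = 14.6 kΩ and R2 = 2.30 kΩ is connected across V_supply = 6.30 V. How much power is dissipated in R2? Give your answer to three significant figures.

ΣR = 16.90 kΩ → I = 6.30/16.90 = 0.3728 mA.
P(R2) = I²·R2 = (0.3728)² × 2.30 = 0.3196 mW.

P ≈ 0.320 mW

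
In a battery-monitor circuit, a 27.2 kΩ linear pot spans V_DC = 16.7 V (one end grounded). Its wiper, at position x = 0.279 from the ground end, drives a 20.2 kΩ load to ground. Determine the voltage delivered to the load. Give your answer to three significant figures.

V_out ≈ 3.67 V

Lower segment x·R_p = 7.589 kΩ; upper segment (1−x)·R_p = 19.61 kΩ.
R_L loads the lower segment: effective lower R = 5.516 kΩ.
Loaded-divider output: V_out = 16.7 × 0.2195 = 3.666 V.
(Unloaded: V_out = x·V_DC = 4.66 V.)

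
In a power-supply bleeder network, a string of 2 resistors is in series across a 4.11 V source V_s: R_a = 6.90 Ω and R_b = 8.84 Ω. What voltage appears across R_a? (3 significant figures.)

Total series resistance ΣR = 6.90 + 8.84 = 15.74 Ω.
V = V_s · R/ΣR = 4.11 × 0.4384 = 1.802 V.

V ≈ 1.80 V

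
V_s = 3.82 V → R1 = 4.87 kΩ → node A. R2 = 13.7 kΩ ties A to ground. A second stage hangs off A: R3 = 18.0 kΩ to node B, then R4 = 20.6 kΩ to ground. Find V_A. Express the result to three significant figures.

V_A ≈ 2.58 V

Looking into the second stage from A: R3 + R4 = 38.60 kΩ appears in parallel with R2.
Effective lower resistance at A: R2 ‖ 38.60 = 10.11 kΩ.
So V_A = 3.82 × 0.6749 = 2.578 V.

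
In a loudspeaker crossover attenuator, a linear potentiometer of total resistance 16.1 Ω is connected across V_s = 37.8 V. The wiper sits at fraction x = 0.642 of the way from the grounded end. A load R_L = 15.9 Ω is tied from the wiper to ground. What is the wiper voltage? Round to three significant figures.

V_out ≈ 19.7 V

The pot divides into 5.764 Ω above the wiper and 10.34 Ω below.
(x·R_p) ‖ R_L = 6.264 Ω.
Then V_out = V_s · 6.264/(5.764 + 6.264) = 19.69 V.
(Unloaded: V_out = x·V_s = 24.3 V.)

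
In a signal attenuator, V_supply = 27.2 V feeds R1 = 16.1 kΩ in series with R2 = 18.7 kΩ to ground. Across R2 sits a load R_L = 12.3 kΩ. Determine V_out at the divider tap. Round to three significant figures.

The load sits in parallel with R2, giving an effective lower resistance R2' = R2·R_L/(R2+R_L) = 7.420 kΩ.
Then V_out = V_supply · R2'/(R1 + R2') = 27.2 × 7.420/23.52 = 8.581 V.

V_out ≈ 8.58 V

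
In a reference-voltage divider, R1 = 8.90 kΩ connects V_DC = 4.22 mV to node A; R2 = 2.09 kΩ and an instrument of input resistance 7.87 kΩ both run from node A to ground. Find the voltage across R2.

V_out ≈ 0.660 mV

The load sits in parallel with R2, giving an effective lower resistance R2' = R2·R_L/(R2+R_L) = 1.651 kΩ.
Then V_out = V_DC · R2'/(R1 + R2') = 4.22 × 1.651/10.55 = 0.6605 mV.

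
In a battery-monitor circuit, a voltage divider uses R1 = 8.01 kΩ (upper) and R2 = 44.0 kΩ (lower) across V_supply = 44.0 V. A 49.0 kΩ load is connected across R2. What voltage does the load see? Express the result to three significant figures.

R2 ‖ R_L = (44.0 × 49.0)/(44.0 + 49.0) = 23.18 kΩ.
Voltage divider with the loaded lower leg: V_out = 44.0 × 23.18/(8.01 + 23.18) = 44.0 × 0.7432 = 32.70 V.
(Unloaded it would be 37.2 V; the load pulls it down.)

V_out ≈ 32.7 V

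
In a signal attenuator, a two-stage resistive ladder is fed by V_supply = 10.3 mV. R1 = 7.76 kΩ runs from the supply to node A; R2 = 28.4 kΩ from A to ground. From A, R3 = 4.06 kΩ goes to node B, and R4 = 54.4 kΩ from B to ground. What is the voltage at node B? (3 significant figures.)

Looking into the second stage from A: R3 + R4 = 58.46 kΩ appears in parallel with R2.
Effective lower resistance at A: R2 ‖ 58.46 = 19.11 kΩ.
V_A = 10.3 × 19.11/(7.76 + 19.11) = 7.326 mV.
V_B = V_A × 0.9306 = 6.817 mV.

V_B ≈ 6.82 mV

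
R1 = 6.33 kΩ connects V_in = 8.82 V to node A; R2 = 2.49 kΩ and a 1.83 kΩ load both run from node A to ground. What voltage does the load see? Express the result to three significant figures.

V_out ≈ 1.26 V

First combine the lower leg with the load: R2 ‖ R_L = 1.055 kΩ.
Voltage divider with the loaded lower leg: V_out = 8.82 × 1.055/(6.33 + 1.055) = 8.82 × 0.1428 = 1.260 V.
(Unloaded it would be 2.49 V; the load pulls it down.)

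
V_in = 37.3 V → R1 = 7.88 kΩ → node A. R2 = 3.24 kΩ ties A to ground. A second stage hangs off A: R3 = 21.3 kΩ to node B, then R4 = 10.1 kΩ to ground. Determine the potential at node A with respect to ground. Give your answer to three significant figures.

V_A ≈ 10.1 V

The second stage (R3 + R4 = 31.40 kΩ) loads node A in parallel with R2.
Effective lower resistance at A: R2 ‖ 31.40 = 2.937 kΩ.
V_A = 37.3 × 2.937/(7.88 + 2.937) = 10.13 V.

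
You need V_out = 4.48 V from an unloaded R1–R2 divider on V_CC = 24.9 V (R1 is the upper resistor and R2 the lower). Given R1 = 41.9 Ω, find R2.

The divider ratio is R2/(R1+R2) = 4.48/24.9 = 0.1799.
R2 = R1 · 0.1799/(1 − 0.1799) = 9.193 Ω.

R2 ≈ 9.19 Ω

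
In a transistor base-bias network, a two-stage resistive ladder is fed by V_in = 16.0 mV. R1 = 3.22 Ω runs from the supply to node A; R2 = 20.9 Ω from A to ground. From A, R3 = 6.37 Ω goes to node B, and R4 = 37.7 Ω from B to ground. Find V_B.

V_B ≈ 11.2 mV

Node A sees R2 in parallel with the series input of stage 2, R3 + R4 = 44.07 Ω.
R2 ‖ (R3+R4) = 14.18 Ω.
V_A = 16.0 × 14.18/(3.22 + 14.18) = 13.04 mV.
V_B = V_A × 0.8555 = 11.15 mV.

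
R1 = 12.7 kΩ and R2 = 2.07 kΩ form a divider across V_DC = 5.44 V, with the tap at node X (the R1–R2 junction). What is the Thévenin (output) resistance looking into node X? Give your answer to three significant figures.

R_th ≈ 1.78 kΩ

Zeroing V_DC shorts the top of R1 to ground, so R_th = R1 ‖ R2 = 1.780 kΩ.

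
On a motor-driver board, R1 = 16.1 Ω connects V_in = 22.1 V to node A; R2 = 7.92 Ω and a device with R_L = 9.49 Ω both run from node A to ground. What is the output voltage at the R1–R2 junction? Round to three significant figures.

V_out ≈ 4.67 V

The load sits in parallel with R2, giving an effective lower resistance R2' = R2·R_L/(R2+R_L) = 4.317 Ω.
Then V_out = V_in · R2'/(R1 + R2') = 22.1 × 4.317/20.42 = 4.673 V.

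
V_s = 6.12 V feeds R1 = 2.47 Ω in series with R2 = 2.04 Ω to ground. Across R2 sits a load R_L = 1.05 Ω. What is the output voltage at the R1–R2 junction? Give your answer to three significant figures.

V_out ≈ 1.34 V

First combine the lower leg with the load: R2 ‖ R_L = 0.6932 Ω.
Voltage divider with the loaded lower leg: V_out = 6.12 × 0.6932/(2.47 + 0.6932) = 6.12 × 0.2191 = 1.341 V.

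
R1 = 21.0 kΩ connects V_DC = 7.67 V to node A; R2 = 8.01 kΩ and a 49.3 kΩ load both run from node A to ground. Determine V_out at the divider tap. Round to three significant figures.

V_out ≈ 1.89 V

First combine the lower leg with the load: R2 ‖ R_L = 6.890 kΩ.
Now apply the divider: V_out = 7.67 × 0.2471 = 1.895 V.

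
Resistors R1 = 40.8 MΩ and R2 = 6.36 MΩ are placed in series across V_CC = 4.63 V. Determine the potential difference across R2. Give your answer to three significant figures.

Series total: ΣR = 40.8 + 6.36 = 47.16 MΩ.
V = V_CC · R/ΣR = 4.63 × 0.1349 = 0.6244 V.

V ≈ 0.624 V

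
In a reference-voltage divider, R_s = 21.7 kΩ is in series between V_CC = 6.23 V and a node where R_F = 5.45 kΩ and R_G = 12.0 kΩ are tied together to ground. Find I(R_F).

I ≈ 0.168 mA

Combine the parallel branches: R_p = (1/5.45 + 1/12.0)⁻¹ = 3.748 kΩ.
Node voltage V_A = V_CC · R_p/(R_s + R_p) = 6.23 × 0.1473 = 0.9175 V.
Branch current I = V_A/R_F = 0.9175/5.45 = 0.1684 mA.
(Equivalently: I_total = 0.2448 mA, then current-divider fraction G_k/ΣG = 0.6877.)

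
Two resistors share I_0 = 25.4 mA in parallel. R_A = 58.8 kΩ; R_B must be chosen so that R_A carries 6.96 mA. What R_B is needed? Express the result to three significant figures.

The fraction through R_A equals R_B/(R_A+R_B).
6.96/25.4 = R_B/(R_A + R_B) → R_B = R_A · (0.2740)/(1 − 0.2740) = 58.8 × 0.3774 = 22.19 kΩ.

R_B ≈ 22.2 kΩ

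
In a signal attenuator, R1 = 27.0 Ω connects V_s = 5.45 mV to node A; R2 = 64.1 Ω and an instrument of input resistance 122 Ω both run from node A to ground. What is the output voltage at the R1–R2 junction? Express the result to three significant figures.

R2 ‖ R_L = (64.1 × 122)/(64.1 + 122) = 42.02 Ω.
Then V_out = V_s · R2'/(R1 + R2') = 5.45 × 42.02/69.02 = 3.318 mV.
(Unloaded it would be 3.83 mV; the load pulls it down.)

V_out ≈ 3.32 mV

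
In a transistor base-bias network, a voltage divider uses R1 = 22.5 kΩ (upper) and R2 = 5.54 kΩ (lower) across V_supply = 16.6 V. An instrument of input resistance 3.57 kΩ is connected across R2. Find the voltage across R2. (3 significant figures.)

V_out ≈ 1.46 V

R2 ‖ R_L = (5.54 × 3.57)/(5.54 + 3.57) = 2.171 kΩ.
Now apply the divider: V_out = 16.6 × 0.08800 = 1.461 V.
(Unloaded it would be 3.28 V; the load pulls it down.)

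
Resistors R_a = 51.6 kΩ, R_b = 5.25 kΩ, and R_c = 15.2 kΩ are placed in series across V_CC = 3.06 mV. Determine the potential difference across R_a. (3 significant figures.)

Total series resistance ΣR = 51.6 + 5.25 + 15.2 = 72.05 kΩ.
V = V_CC · R/ΣR = 3.06 × 0.7162 = 2.191 mV.

V ≈ 2.19 mV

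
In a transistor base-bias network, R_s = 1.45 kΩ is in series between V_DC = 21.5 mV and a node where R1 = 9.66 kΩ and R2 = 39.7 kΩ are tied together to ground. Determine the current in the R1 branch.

I ≈ 1.88 µA

Combine the parallel branches: R_p = (1/9.66 + 1/39.7)⁻¹ = 7.769 kΩ.
Node voltage V_A = V_DC · R_p/(R_s + R_p) = 21.5 × 0.8427 = 18.12 mV.
Branch current I = V_A/R1 = 18.12/9.66 = 1.876 µA.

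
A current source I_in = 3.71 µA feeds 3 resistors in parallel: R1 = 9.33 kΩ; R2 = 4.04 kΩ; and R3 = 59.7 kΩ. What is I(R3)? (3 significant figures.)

I ≈ 0.167 µA

ΣG = 1/9.33 + 1/4.04 + 1/59.7 = 0.3715.
By the current-divider rule, I = I_in · G_k/ΣG = 3.71 × 0.04509 = 0.1673 µA.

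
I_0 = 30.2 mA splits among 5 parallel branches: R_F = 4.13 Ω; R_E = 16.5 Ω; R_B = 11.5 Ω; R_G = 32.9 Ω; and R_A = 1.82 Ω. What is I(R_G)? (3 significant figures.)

I ≈ 0.947 mA

Conductances: ΣG = 1/4.13 + 1/16.5 + 1/11.5 + 1/32.9 + 1/1.82 = 0.9695 (1/Ω).
By the current-divider rule, I = I_0 · G_k/ΣG = 30.2 × 0.03135 = 0.9468 mA.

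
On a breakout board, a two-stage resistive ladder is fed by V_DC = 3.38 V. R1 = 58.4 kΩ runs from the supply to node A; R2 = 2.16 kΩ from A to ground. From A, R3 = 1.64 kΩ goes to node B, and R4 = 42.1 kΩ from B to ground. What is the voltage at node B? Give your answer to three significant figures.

Looking into the second stage from A: R3 + R4 = 43.74 kΩ appears in parallel with R2.
Effective lower resistance at A: R2 ‖ 43.74 = 2.058 kΩ.
So V_A = 3.38 × 0.03405 = 0.1151 V.
Stage 2 is unloaded, so V_B = V_A · R4/(R3+R4) = 0.1151 × 42.1/43.74 = 0.1108 V.

V_B ≈ 0.111 V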